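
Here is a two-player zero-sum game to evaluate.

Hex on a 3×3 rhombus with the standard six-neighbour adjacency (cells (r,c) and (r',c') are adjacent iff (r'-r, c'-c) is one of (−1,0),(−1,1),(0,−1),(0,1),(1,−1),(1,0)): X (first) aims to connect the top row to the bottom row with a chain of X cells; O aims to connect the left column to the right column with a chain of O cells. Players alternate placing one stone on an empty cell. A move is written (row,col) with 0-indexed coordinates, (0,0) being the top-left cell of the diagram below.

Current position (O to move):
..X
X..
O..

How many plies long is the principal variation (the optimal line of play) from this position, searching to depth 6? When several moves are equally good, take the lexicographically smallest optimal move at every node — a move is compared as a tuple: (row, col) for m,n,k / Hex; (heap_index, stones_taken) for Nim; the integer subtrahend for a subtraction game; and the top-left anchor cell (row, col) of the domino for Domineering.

PV length from [..X/X../O..]: 5 plies

ply 1, O at ..X/X../O.. | (0,0)=-1→O.X/X../O..; (0,1)=-1→.OX/X../O..; (1,1)=-1→..X/XO./O..; (1,2)=+1→..X/X.O/O..*; (2,1)=+1→..X/X../OO.; (2,2)=-1→..X/X../O.O
ply 2, X at ..X/X.O/O.. | (0,0)=-1→X.X/X.O/O..*; (0,1)=-1→.XX/X.O/O..; (1,1)=-1→..X/XXO/O..; (2,1)=-1→..X/X.O/OX.; (2,2)=-1→..X/X.O/O.X
ply 3, O at X.X/X.O/O.. | (0,1)=+1→XOX/X.O/O..*; (1,1)=+1→X.X/XOO/O..; (2,1)=+1→X.X/X.O/OO.; (2,2)=+1→X.X/X.O/O.O
ply 4, X at XOX/X.O/O.. | (1,1)=-1→XOX/XXO/O..*; (2,1)=-1→XOX/X.O/OX.; (2,2)=-1→XOX/X.O/O.X
ply 5, O at XOX/XXO/O.. | (2,1)=+1→XOX/XXO/OO.*; (2,2)=-1→XOX/XXO/O.O
ply 6: XOX/XXO/OO. is terminal -1 (X); from ..X/X../O.. depth 6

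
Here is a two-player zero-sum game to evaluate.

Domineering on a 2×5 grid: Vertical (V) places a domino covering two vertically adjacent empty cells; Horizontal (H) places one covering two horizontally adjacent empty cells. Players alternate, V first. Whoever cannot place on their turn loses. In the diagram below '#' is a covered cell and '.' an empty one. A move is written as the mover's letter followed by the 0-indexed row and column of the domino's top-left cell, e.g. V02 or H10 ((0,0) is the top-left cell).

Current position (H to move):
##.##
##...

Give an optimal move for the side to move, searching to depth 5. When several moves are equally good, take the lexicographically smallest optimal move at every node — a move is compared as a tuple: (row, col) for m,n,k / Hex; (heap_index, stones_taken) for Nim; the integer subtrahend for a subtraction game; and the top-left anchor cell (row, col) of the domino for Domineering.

H's best at [##.##/##...]: H12

[##.##/##...] H move#1: H12:+1/##.##/####.*, H13:-1/##.##/##.##
[##.##/####.] end (terminal -1, V#2); searched ##.##/##... to 5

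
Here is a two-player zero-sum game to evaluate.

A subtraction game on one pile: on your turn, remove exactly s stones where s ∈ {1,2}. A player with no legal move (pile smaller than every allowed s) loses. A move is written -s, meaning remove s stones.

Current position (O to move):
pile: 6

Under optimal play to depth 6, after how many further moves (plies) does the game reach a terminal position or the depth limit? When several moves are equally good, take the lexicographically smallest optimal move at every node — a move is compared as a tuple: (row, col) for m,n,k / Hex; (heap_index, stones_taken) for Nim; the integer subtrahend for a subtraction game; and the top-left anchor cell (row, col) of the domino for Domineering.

[6] O move#1: -1:-1/5*, -2:-1/4
[5] X move#2: -1:-1/4, -2:+1/3*
[3] O move#3: -1:-1/2*, -2:-1/1
[2] X move#4: -1:-1/1, -2:+1/0*
[0] end (terminal -1, O#5); searched 6 to 6

PV length from [6]: 4 plies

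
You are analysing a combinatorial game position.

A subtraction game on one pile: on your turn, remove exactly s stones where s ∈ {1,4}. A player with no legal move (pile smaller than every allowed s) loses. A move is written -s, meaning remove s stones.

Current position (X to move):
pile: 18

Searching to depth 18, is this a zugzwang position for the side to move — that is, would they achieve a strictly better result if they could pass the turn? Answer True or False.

ply 1, X at 18 | -1=+1→17*; -4=-1→14
ply 2, O at 17 | -1=-1→16*; -4=-1→13
ply 3, X at 16 | -1=+1→15*; -4=+1→12
ply 4, O at 15 | -1=-1→14*; -4=-1→11
ply 5, X at 14 | -1=-1→13; -4=+1→10*
ply 6, O at 10 | -1=-1→9*; -4=-1→6
ply 7, X at 9 | -1=-1→8; -4=+1→5*
ply 8, O at 5 | -1=-1→4*; -4=-1→1
ply 9, X at 4 | -1=-1→3; -4=+1→0*
ply 10: 0 is terminal -1 (O); from 18 depth 18
pass branch (O moves first from the same position):
  | ply 1, O at 18 | -1=+1→17*; -4=-1→14
  | ply 2, X at 17 | -1=-1→16*; -4=-1→13
  | ply 3, O at 16 | -1=+1→15*; -4=+1→12
  | ply 4, X at 15 | -1=-1→14*; -4=-1→11
  | ply 5, O at 14 | -1=-1→13; -4=+1→10*
  | ply 6, X at 10 | -1=-1→9*; -4=-1→6
  | ply 7, O at 9 | -1=-1→8; -4=+1→5*
  | ply 8, X at 5 | -1=-1→4*; -4=-1→1
  | ply 9, O at 4 | -1=-1→3; -4=+1→0*
  | ply 10: 0 is terminal -1 (X); from 18 depth 18
X moving scores +1; X passing scores -1

zugzwang(18, X) = False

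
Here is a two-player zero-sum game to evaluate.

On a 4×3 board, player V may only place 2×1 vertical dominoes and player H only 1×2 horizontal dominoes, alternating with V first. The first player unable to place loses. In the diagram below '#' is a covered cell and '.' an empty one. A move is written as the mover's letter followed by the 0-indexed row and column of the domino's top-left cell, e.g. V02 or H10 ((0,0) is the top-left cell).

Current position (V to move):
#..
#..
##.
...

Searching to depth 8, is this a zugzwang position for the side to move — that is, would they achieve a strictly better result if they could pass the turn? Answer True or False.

ply 1, V at #../#../##./... | V01=+1→##./##./##./...*; V02=+1→#.#/#.#/##./...; V12=-1→#../#.#/###/...; V22=-1→#../#../###/..#
ply 2, H at ##./##./##./... | H30=-1→##./##./##./##.*; H31=-1→##./##./##./.##
ply 3, V at ##./##./##./##. | V02=+1→###/###/##./##.*; V12=+1→##./###/###/##.; V22=+1→##./##./###/###
ply 4: ###/###/##./##. is terminal -1 (H); from #../#../##./... depth 8
suppose V passes — search the same position with H to move:
pass> ply 1, H at #../#../##./... | H01=+1→###/#../##./...*; H11=+1→#../###/##./...; H30=-1→#../#../##./##.; H31=-1→#../#../##./.##
pass> ply 2, V at ###/#../##./... | V12=-1→###/#.#/###/...*; V22=-1→###/#../###/..#
pass> ply 3, H at ###/#.#/###/... | H30=+1→###/#.#/###/##.*; H31=+1→###/#.#/###/.##
pass> ply 4: ###/#.#/###/##. is terminal -1 (V); from #../#../##./... depth 8
for V: play +1, pass -1

zugzwang(#../#../##./..., V) = False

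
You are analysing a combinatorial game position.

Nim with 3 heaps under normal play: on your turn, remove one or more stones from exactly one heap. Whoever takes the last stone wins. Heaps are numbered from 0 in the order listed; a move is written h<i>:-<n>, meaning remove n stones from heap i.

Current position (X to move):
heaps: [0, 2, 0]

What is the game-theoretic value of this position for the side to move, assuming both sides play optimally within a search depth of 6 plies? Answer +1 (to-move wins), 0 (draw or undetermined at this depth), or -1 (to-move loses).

value((0,2,0), X) = +1

ply 1, X at (0,2,0) | h1:-1=-1→(0,1,0); h1:-2=+1→(0,0,0)*
ply 2: (0,0,0) is terminal -1 (O); from (0,2,0) depth 6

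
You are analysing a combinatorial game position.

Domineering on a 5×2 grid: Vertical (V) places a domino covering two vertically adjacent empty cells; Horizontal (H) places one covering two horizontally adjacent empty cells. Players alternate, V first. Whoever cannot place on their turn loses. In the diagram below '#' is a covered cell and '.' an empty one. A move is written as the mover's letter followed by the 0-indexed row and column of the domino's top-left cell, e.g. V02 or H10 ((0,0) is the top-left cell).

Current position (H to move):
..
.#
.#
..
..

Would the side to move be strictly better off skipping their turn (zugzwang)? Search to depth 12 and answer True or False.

ply 1, H at ../.#/.#/../.. | H00=-1→##/.#/.#/../..; H30=+1→../.#/.#/##/..*; H40=+1→../.#/.#/../##
ply 2, V at ../.#/.#/##/.. | V00=-1→#./##/.#/##/..*; V10=-1→../##/##/##/..
ply 3, H at #./##/.#/##/.. | H40=+1→#./##/.#/##/##*
ply 4: #./##/.#/##/## is terminal -1 (V); from ../.#/.#/../.. depth 12
pass branch (V moves first from the same position):
  | ply 1, V at ../.#/.#/../.. | V00=-1→#./##/.#/../..; V10=-1→../##/##/../..; V20=+1→../.#/##/#./..*; V30=+1→../.#/.#/#./#.; V31=+1→../.#/.#/.#/.#
  | ply 2, H at ../.#/##/#./.. | H00=-1→##/.#/##/#./..*; H40=-1→../.#/##/#./##
  | ply 3, V at ##/.#/##/#./.. | V31=+1→##/.#/##/##/.#*
  | ply 4: ##/.#/##/##/.# is terminal -1 (H); from ../.#/.#/../.. depth 12
H moving scores +1; H passing scores -1

zugzwang(../.#/.#/../.., H) = False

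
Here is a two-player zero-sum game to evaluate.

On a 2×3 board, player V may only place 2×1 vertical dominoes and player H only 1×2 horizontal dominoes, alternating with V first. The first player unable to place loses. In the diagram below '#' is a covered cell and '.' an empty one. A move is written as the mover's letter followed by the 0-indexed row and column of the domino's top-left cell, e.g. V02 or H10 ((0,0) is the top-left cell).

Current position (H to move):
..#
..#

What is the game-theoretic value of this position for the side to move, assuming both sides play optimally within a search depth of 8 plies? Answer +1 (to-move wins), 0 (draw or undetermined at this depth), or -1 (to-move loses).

value(..#/..#, H) = +1

ply 1, H at ..#/..# | H00=+1→###/..#*; H10=+1→..#/###
ply 2: ###/..# is terminal -1 (V); from ..#/..# depth 8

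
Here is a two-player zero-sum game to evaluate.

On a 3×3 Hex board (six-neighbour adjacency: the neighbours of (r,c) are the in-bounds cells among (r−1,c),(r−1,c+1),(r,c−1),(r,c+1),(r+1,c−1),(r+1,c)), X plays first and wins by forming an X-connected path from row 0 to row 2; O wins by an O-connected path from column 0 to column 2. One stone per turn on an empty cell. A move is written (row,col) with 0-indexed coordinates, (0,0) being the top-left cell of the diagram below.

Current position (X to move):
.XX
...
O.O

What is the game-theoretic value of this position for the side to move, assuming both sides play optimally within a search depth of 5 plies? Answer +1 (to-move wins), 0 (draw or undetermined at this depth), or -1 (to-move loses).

value(.XX/.../O.O, X) = +1

[.XX/.../O.O] X move#1: (0,0):-1/XXX/.../O.O, (1,0):-1/.XX/X../O.O, (1,1):-1/.XX/.X./O.O, (1,2):-1/.XX/..X/O.O, (2,1):+1/.XX/.../OXO*
[.XX/.../OXO] O move#2: (0,0):-1/OXX/.../OXO*, (1,0):-1/.XX/O../OXO, (1,1):-1/.XX/.O./OXO, (1,2):-1/.XX/..O/OXO
[OXX/.../OXO] X move#3: (1,0):+1/OXX/X../OXO*, (1,1):+1/OXX/.X./OXO, (1,2):+1/OXX/..X/OXO
[OXX/X../OXO] O move#4: (1,1):-1/OXX/XO./OXO*, (1,2):-1/OXX/X.O/OXO
[OXX/XO./OXO] X move#5: (1,2):+1/OXX/XOX/OXO*
[OXX/XOX/OXO] end (terminal -1, O#6); searched .XX/.../O.O to 5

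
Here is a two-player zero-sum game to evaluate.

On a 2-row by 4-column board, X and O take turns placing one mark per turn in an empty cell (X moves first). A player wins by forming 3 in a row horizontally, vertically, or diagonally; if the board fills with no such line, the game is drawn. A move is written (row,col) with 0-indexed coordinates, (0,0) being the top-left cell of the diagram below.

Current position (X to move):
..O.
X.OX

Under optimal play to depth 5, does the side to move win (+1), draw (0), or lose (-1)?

value(..O./X.OX, X) = 0

[..O./X.OX] X move#1: (0,0):+0/X.O./X.OX*, (0,1):+0/.XO./X.OX, (0,3):+0/..OX/X.OX, (1,1):-1/..O./XXOX
[X.O./X.OX] O move#2: (0,1):+0/XOO./X.OX*, (0,3):+0/X.OO/X.OX, (1,1):+0/X.O./XOOX
[XOO./X.OX] X move#3: (0,3):+0/XOOX/X.OX*, (1,1):-1/XOO./XXOX
[XOOX/X.OX] O move#4: (1,1):+0/XOOX/XOOX*
[XOOX/XOOX] end (terminal +0, X#5); searched ..O./X.OX to 5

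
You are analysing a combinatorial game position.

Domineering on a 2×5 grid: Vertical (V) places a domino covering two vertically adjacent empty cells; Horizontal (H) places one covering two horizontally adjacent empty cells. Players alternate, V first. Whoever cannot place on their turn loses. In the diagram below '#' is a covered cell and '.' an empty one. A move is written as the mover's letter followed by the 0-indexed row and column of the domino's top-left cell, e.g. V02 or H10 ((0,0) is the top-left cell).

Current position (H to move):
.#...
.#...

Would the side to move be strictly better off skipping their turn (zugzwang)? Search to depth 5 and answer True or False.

zugzwang(.#.../.#..., H) = False

[.#.../.#...] H move#1: H02:-1/.###./.#...*, H03:-1/.#.##/.#..., H12:-1/.#.../.###., H13:-1/.#.../.#.##
[.###./.#...] V move#2: V00:-1/####./##..., V04:+1/.####/.#..#*
[.####/.#..#] H move#3: H12:-1/.####/.####*
[.####/.####] V move#4: V00:+1/#####/#####*
[#####/#####] end (terminal -1, H#5); searched .#.../.#... to 5
suppose H passes — search the same position with V to move:
pass> [.#.../.#...] V move#1: V00:-1/##.../##..., V02:-1/.##../.##.., V03:+1/.#.#./.#.#.*, V04:-1/.#..#/.#..#
pass> [.#.#./.#.#.] end (terminal -1, H#2); searched .#.../.#... to 5
for H: play -1, pass -1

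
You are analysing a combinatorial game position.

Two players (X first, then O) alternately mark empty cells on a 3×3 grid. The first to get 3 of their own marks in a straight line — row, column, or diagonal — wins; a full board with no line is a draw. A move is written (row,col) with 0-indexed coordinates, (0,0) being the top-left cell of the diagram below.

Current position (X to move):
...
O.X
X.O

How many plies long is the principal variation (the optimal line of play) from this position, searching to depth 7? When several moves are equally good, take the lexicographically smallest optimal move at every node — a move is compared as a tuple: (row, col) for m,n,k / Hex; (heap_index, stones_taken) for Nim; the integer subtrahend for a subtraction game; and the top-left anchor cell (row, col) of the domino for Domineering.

PV length from [.../O.X/X.O]: 5 plies

ply 1, X at .../O.X/X.O | (0,0)=+0→X../O.X/X.O*; (0,1)=+0→.X./O.X/X.O; (0,2)=+0→..X/O.X/X.O; (1,1)=+0→.../OXX/X.O; (2,1)=+0→.../O.X/XXO
ply 2, O at X../O.X/X.O | (0,1)=+0→XO./O.X/X.O*; (0,2)=+0→X.O/O.X/X.O; (1,1)=+0→X../OOX/X.O; (2,1)=-1→X../O.X/XOO
ply 3, X at XO./O.X/X.O | (0,2)=+0→XOX/O.X/X.O*; (1,1)=+0→XO./OXX/X.O; (2,1)=+0→XO./O.X/XXO
ply 4, O at XOX/O.X/X.O | (1,1)=+0→XOX/OOX/X.O*; (2,1)=-1→XOX/O.X/XOO
ply 5, X at XOX/OOX/X.O | (2,1)=+0→XOX/OOX/XXO*
ply 6: XOX/OOX/XXO is terminal +0 (O); from .../O.X/X.O depth 7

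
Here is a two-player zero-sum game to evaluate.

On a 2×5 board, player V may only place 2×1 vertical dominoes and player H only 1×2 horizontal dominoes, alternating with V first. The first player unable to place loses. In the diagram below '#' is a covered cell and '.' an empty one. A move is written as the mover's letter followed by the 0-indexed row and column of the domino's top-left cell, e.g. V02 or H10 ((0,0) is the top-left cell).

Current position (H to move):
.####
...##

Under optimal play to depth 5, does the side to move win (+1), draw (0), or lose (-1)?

value(.####/...##, H) = +1

ply 1, H at .####/...## | H10=+1→.####/##.##*; H11=-1→.####/.####
ply 2: .####/##.## is terminal -1 (V); from .####/...## depth 5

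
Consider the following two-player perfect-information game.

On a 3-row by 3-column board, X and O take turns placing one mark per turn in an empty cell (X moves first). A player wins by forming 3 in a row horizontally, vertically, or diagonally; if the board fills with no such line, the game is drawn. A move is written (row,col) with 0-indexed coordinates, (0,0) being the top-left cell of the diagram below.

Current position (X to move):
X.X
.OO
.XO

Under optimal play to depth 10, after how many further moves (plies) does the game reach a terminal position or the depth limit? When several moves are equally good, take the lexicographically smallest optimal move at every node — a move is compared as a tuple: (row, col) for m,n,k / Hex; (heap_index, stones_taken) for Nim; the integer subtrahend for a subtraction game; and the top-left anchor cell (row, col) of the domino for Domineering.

PV length from [X.X/.OO/.XO]: 1 ply

p1 X@[X.X/.OO/.XO]: (0,1)[XXX/.OO/.XO]+1* (1,0)[X.X/XOO/.XO]+1 (2,0)[X.X/.OO/XXO]-1
p2 O@[XXX/.OO/.XO] terminal -1; root [X.X/.OO/.XO] d10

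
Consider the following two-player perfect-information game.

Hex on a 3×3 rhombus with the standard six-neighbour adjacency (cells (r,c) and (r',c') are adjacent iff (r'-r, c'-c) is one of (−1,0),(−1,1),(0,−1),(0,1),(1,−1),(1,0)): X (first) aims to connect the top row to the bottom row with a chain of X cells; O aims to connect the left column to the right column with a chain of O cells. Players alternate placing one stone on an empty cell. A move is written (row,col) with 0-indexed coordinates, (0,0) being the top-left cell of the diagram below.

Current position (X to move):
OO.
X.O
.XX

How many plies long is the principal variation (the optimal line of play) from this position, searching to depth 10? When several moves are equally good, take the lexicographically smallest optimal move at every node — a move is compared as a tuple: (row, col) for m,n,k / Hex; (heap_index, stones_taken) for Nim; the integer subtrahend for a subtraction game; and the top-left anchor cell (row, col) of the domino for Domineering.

PV length from [OO./X.O/.XX]: 2 plies

p1 X@[OO./X.O/.XX]: (0,2)[OOX/X.O/.XX]-1* (1,1)[OO./XXO/.XX]-1 (2,0)[OO./X.O/XXX]-1
p2 O@[OOX/X.O/.XX]: (1,1)[OOX/XOO/.XX]+1* (2,0)[OOX/X.O/OXX]-1
p3 X@[OOX/XOO/.XX] terminal -1; root [OO./X.O/.XX] d10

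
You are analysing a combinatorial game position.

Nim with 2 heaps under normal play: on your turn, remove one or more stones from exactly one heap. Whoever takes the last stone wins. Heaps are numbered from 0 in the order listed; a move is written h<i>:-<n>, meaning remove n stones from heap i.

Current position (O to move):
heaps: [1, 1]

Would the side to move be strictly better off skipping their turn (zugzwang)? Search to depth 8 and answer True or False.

p1 O@[(1,1)]: h0:-1[(0,1)]-1* h1:-1[(1,0)]-1
p2 X@[(0,1)]: h1:-1[(0,0)]+1*
p3 O@[(0,0)] terminal -1; root [(1,1)] d8
pass branch (X moves first from the same position):
  | p1 X@[(1,1)]: h0:-1[(0,1)]-1* h1:-1[(1,0)]-1
  | p2 O@[(0,1)]: h1:-1[(0,0)]+1*
  | p3 X@[(0,0)] terminal -1; root [(1,1)] d8
O moving scores -1; O passing scores +1

zugzwang((1,1), O) = True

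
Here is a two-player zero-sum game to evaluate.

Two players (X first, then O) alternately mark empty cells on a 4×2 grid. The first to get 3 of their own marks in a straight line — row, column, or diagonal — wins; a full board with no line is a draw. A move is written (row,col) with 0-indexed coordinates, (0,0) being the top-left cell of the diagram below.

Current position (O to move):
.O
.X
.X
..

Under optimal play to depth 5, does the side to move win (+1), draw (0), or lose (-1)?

value(.O/.X/.X/.., O) = 0

[.O/.X/.X/..] O move#1: (0,0):-1/OO/.X/.X/.., (1,0):-1/.O/OX/.X/.., (2,0):-1/.O/.X/OX/.., (3,0):-1/.O/.X/.X/O., (3,1):+0/.O/.X/.X/.O*
[.O/.X/.X/.O] X move#2: (0,0):+0/XO/.X/.X/.O*, (1,0):+0/.O/XX/.X/.O, (2,0):+0/.O/.X/XX/.O, (3,0):+0/.O/.X/.X/XO
[XO/.X/.X/.O] O move#3: (1,0):+0/XO/OX/.X/.O*, (2,0):+0/XO/.X/OX/.O, (3,0):+0/XO/.X/.X/OO
[XO/OX/.X/.O] X move#4: (2,0):+0/XO/OX/XX/.O*, (3,0):+0/XO/OX/.X/XO
[XO/OX/XX/.O] O move#5: (3,0):+0/XO/OX/XX/OO*
[XO/OX/XX/OO] end (terminal +0, X#6); searched .O/.X/.X/.. to 5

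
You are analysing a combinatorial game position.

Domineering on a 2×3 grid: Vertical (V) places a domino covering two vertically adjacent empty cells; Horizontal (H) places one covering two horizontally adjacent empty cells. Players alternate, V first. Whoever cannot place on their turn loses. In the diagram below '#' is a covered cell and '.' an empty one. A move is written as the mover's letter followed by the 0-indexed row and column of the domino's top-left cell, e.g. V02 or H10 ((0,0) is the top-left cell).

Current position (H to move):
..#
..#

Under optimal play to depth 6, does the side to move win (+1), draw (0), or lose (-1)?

ply 1, H at ..#/..# | H00=+1→###/..#*; H10=+1→..#/###
ply 2: ###/..# is terminal -1 (V); from ..#/..# depth 6

value(..#/..#, H) = +1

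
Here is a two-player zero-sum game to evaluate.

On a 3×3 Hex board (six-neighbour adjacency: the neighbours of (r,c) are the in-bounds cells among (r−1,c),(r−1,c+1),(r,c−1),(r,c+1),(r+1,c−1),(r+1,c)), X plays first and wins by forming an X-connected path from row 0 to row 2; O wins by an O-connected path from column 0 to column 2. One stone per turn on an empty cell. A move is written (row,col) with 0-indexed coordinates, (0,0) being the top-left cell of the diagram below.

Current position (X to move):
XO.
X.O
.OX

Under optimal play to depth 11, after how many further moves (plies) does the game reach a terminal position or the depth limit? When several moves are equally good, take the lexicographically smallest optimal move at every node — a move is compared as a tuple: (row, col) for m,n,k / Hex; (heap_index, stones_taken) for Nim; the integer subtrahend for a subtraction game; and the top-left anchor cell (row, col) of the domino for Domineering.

ply 1, X at XO./X.O/.OX | (0,2)=-1→XOX/X.O/.OX; (1,1)=-1→XO./XXO/.OX; (2,0)=+1→XO./X.O/XOX*
ply 2: XO./X.O/XOX is terminal -1 (O); from XO./X.O/.OX depth 11

PV length from [XO./X.O/.OX]: 1 ply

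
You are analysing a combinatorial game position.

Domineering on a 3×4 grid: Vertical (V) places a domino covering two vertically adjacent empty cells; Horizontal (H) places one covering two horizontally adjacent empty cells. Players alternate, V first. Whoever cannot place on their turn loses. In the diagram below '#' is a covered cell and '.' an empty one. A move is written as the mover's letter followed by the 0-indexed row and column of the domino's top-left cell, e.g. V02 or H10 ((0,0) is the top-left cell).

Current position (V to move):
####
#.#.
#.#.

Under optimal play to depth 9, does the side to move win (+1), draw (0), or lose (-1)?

value(####/#.#./#.#., V) = +1

[####/#.#./#.#.] V move#1: V11:+1/####/###./###.*, V13:+1/####/#.##/#.##
[####/###./###.] end (terminal -1, H#2); searched ####/#.#./#.#. to 9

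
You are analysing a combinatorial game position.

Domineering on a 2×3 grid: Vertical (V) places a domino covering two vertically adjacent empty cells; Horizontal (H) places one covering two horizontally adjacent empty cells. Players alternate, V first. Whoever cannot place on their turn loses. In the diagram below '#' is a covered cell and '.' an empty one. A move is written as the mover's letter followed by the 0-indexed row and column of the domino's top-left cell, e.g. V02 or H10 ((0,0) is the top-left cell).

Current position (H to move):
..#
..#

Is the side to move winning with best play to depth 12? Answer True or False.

[..#/..#] H move#1: H00:+1/###/..#*, H10:+1/..#/###
[###/..#] end (terminal -1, V#2); searched ..#/..# to 12

H winning at [..#/..#]: True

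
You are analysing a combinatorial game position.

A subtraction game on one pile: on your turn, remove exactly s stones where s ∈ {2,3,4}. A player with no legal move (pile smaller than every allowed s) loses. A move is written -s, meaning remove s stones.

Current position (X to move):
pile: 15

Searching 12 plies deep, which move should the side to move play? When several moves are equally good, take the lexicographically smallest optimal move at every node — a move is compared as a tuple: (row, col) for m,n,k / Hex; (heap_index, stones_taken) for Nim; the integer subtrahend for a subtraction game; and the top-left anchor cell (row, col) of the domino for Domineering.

[15] X move#1: -2:+1/13*, -3:+1/12, -4:-1/11
[13] O move#2: -2:-1/11*, -3:-1/10, -4:-1/9
[11] X move#3: -2:-1/9, -3:-1/8, -4:+1/7*
[7] O move#4: -2:-1/5*, -3:-1/4, -4:-1/3
[5] X move#5: -2:-1/3, -3:-1/2, -4:+1/1*
[1] end (terminal -1, O#6); searched 15 to 12

X's best at [15]: -2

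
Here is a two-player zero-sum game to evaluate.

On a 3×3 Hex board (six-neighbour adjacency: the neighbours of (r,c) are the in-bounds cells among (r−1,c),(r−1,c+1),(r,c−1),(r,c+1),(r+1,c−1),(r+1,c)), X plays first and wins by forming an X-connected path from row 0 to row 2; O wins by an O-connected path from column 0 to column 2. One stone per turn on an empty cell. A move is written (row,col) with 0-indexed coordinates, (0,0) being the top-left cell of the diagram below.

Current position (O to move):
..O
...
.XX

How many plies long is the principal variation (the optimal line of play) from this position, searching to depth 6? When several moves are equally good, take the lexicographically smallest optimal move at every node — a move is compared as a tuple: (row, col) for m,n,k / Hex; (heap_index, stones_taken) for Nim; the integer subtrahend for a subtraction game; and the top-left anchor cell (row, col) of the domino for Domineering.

PV length from [..O/.../.XX]: 5 plies

p1 O@[..O/.../.XX]: (0,0)[O.O/.../.XX]+1* (0,1)[.OO/.../.XX]+1 (1,0)[..O/O../.XX]+1 (1,1)[..O/.O./.XX]+1 (1,2)[..O/..O/.XX]-1 (2,0)[..O/.../OXX]+1
p2 X@[O.O/.../.XX]: (0,1)[OXO/.../.XX]-1* (1,0)[O.O/X../.XX]-1 (1,1)[O.O/.X./.XX]-1 (1,2)[O.O/..X/.XX]-1 (2,0)[O.O/.../XXX]-1
p3 O@[OXO/.../.XX]: (1,0)[OXO/O../.XX]-1 (1,1)[OXO/.O./.XX]+1* (1,2)[OXO/..O/.XX]-1 (2,0)[OXO/.../OXX]-1
p4 X@[OXO/.O./.XX]: (1,0)[OXO/XO./.XX]-1* (1,2)[OXO/.OX/.XX]-1 (2,0)[OXO/.O./XXX]-1
p5 O@[OXO/XO./.XX]: (1,2)[OXO/XOO/.XX]-1 (2,0)[OXO/XO./OXX]+1*
p6 X@[OXO/XO./OXX] terminal -1; root [..O/.../.XX] d6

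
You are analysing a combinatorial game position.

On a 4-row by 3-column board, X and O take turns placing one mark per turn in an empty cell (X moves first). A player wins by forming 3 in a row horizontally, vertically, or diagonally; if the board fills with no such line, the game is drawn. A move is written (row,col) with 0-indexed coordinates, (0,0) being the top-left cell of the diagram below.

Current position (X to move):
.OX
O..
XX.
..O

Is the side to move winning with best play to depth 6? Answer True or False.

[.OX/O../XX./..O] X move#1: (0,0):+1/XOX/O../XX./..O*, (1,1):+1/.OX/OX./XX./..O, (1,2):+1/.OX/O.X/XX./..O, (2,2):+1/.OX/O../XXX/..O, (3,0):+1/.OX/O../XX./X.O, (3,1):+1/.OX/O../XX./.XO
[XOX/O../XX./..O] O move#2: (1,1):-1/XOX/OO./XX./..O*, (1,2):-1/XOX/O.O/XX./..O, (2,2):-1/XOX/O../XXO/..O, (3,0):-1/XOX/O../XX./O.O, (3,1):-1/XOX/O../XX./.OO
[XOX/OO./XX./..O] X move#3: (1,2):+1/XOX/OOX/XX./..O*, (2,2):+1/XOX/OO./XXX/..O, (3,0):-1/XOX/OO./XX./X.O, (3,1):-1/XOX/OO./XX./.XO
[XOX/OOX/XX./..O] O move#4: (2,2):-1/XOX/OOX/XXO/..O*, (3,0):-1/XOX/OOX/XX./O.O, (3,1):-1/XOX/OOX/XX./.OO
[XOX/OOX/XXO/..O] X move#5: (3,0):+1/XOX/OOX/XXO/X.O*, (3,1):+0/XOX/OOX/XXO/.XO
[XOX/OOX/XXO/X.O] end (terminal -1, O#6); searched .OX/O../XX./..O to 6

X winning at [.OX/O../XX./..O]: True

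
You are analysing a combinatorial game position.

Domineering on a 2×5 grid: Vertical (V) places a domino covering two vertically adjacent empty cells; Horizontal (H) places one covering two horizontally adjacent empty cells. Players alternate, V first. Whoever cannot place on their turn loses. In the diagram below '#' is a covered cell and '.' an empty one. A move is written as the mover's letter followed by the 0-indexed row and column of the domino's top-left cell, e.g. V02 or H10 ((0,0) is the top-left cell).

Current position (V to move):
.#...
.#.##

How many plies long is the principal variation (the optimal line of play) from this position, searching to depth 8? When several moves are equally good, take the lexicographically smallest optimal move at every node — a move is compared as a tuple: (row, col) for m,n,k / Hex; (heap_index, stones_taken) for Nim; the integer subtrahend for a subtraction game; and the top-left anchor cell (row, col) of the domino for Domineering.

PV length from [.#.../.#.##]: 3 plies

p1 V@[.#.../.#.##]: V00[##.../##.##]-1 V02[.##../.####]+1*
p2 H@[.##../.####]: H03[.####/.####]-1*
p3 V@[.####/.####]: V00[#####/#####]+1*
p4 H@[#####/#####] terminal -1; root [.#.../.#.##] d8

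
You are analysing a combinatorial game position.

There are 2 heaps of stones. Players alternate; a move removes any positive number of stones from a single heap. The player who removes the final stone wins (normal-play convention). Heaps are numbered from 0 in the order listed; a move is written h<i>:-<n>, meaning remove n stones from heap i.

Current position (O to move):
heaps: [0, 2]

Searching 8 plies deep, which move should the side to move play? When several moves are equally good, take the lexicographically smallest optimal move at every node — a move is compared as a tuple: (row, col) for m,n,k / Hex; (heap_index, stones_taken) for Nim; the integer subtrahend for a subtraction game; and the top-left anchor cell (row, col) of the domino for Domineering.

O's best at [(0,2)]: h1:-2

[(0,2)] O move#1: h1:-1:-1/(0,1), h1:-2:+1/(0,0)*
[(0,0)] end (terminal -1, X#2); searched (0,2) to 8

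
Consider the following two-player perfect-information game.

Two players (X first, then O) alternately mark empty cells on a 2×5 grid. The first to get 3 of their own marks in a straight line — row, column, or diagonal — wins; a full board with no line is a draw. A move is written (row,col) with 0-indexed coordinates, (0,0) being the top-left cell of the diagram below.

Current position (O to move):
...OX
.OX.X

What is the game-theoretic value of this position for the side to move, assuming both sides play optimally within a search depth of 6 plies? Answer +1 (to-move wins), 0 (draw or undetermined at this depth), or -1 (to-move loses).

value(...OX/.OX.X, O) = 0

p1 O@[...OX/.OX.X]: (0,0)[O..OX/.OX.X]-1 (0,1)[.O.OX/.OX.X]-1 (0,2)[..OOX/.OX.X]-1 (1,0)[...OX/OOX.X]-1 (1,3)[...OX/.OXOX]+0*
p2 X@[...OX/.OXOX]: (0,0)[X..OX/.OXOX]+0* (0,1)[.X.OX/.OXOX]+0 (0,2)[..XOX/.OXOX]+0 (1,0)[...OX/XOXOX]+0
p3 O@[X..OX/.OXOX]: (0,1)[XO.OX/.OXOX]+0* (0,2)[X.OOX/.OXOX]+0 (1,0)[X..OX/OOXOX]+0
p4 X@[XO.OX/.OXOX]: (0,2)[XOXOX/.OXOX]+0* (1,0)[XO.OX/XOXOX]-1
p5 O@[XOXOX/.OXOX]: (1,0)[XOXOX/OOXOX]+0*
p6 X@[XOXOX/OOXOX] terminal +0; root [...OX/.OX.X] d6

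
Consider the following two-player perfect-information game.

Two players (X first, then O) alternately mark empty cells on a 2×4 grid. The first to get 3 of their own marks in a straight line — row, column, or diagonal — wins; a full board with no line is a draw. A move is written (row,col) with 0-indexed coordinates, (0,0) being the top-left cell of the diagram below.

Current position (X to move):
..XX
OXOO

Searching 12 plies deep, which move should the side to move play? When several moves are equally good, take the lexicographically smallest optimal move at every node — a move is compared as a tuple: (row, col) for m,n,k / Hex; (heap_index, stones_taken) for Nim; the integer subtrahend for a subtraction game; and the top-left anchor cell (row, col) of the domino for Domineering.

[..XX/OXOO] X move#1: (0,0):+0/X.XX/OXOO, (0,1):+1/.XXX/OXOO*
[.XXX/OXOO] end (terminal -1, O#2); searched ..XX/OXOO to 12

X's best at [..XX/OXOO]: (0,1)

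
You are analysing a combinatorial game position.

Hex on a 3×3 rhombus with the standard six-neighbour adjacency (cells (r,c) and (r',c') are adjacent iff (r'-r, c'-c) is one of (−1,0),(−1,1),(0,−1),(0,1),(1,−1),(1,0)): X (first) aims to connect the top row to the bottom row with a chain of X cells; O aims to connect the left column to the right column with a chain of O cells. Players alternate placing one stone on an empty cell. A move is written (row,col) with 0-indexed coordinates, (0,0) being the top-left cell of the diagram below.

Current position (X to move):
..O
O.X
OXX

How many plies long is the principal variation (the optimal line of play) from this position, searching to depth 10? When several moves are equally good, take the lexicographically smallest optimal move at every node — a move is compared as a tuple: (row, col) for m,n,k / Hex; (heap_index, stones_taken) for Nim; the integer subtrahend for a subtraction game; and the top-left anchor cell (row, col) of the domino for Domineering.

PV length from [..O/O.X/OXX]: 2 plies

[..O/O.X/OXX] X move#1: (0,0):-1/X.O/O.X/OXX*, (0,1):-1/.XO/O.X/OXX, (1,1):-1/..O/OXX/OXX
[X.O/O.X/OXX] O move#2: (0,1):+1/XOO/O.X/OXX*, (1,1):+1/X.O/OOX/OXX
[XOO/O.X/OXX] end (terminal -1, X#3); searched ..O/O.X/OXX to 10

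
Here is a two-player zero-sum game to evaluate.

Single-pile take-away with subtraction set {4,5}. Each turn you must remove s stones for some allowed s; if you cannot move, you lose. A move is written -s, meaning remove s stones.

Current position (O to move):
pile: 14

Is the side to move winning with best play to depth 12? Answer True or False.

p1 O@[14]: -4[10]+1* -5[9]+1
p2 X@[10]: -4[6]-1* -5[5]-1
p3 O@[6]: -4[2]+1* -5[1]+1
p4 X@[2] terminal -1; root [14] d12

O winning at [14]: True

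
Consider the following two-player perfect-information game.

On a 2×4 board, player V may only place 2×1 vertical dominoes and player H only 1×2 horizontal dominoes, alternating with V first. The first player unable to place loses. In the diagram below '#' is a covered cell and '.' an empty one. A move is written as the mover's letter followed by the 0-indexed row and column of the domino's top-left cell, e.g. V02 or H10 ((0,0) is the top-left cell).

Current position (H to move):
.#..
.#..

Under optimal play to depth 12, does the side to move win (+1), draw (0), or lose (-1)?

value(.#../.#.., H) = +1

[.#../.#..] H move#1: H02:+1/.###/.#..*, H12:+1/.#../.###
[.###/.#..] V move#2: V00:-1/####/##..*
[####/##..] H move#3: H12:+1/####/####*
[####/####] end (terminal -1, V#4); searched .#../.#.. to 12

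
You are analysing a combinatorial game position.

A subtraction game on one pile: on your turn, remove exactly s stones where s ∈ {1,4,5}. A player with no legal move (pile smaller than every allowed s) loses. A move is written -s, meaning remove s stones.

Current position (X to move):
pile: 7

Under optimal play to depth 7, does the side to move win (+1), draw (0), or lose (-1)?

value(7, X) = +1

ply 1, X at 7 | -1=-1→6; -4=-1→3; -5=+1→2*
ply 2, O at 2 | -1=-1→1*
ply 3, X at 1 | -1=+1→0*
ply 4: 0 is terminal -1 (O); from 7 depth 7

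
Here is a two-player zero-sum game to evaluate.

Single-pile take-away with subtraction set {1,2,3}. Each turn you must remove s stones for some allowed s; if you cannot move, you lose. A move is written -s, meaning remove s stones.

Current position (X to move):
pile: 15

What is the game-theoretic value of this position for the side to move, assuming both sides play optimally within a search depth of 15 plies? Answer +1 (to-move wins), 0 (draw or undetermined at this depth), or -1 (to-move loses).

value(15, X) = +1

[15] X move#1: -1:-1/14, -2:-1/13, -3:+1/12*
[12] O move#2: -1:-1/11*, -2:-1/10, -3:-1/9
[11] X move#3: -1:-1/10, -2:-1/9, -3:+1/8*
[8] O move#4: -1:-1/7*, -2:-1/6, -3:-1/5
[7] X move#5: -1:-1/6, -2:-1/5, -3:+1/4*
[4] O move#6: -1:-1/3*, -2:-1/2, -3:-1/1
[3] X move#7: -1:-1/2, -2:-1/1, -3:+1/0*
[0] end (terminal -1, O#8); searched 15 to 15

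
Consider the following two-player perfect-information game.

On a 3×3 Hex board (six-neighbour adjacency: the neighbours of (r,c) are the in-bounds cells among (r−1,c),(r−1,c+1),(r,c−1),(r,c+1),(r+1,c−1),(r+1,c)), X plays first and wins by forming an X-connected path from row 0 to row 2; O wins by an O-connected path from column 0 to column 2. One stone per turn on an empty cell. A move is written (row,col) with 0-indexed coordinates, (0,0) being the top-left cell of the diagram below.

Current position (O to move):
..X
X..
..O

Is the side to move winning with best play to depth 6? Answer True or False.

p1 O@[..X/X../..O]: (0,0)[O.X/X../..O]-1* (0,1)[.OX/X../..O]-1 (1,1)[..X/XO./..O]-1 (1,2)[..X/X.O/..O]-1 (2,0)[..X/X../O.O]-1 (2,1)[..X/X../.OO]-1
p2 X@[O.X/X../..O]: (0,1)[OXX/X../..O]+1* (1,1)[O.X/XX./..O]+1 (1,2)[O.X/X.X/..O]+1 (2,0)[O.X/X../X.O]+1 (2,1)[O.X/X../.XO]+1
p3 O@[OXX/X../..O]: (1,1)[OXX/XO./..O]-1* (1,2)[OXX/X.O/..O]-1 (2,0)[OXX/X../O.O]-1 (2,1)[OXX/X../.OO]-1
p4 X@[OXX/XO./..O]: (1,2)[OXX/XOX/..O]+1* (2,0)[OXX/XO./X.O]+1 (2,1)[OXX/XO./.XO]+1
p5 O@[OXX/XOX/..O]: (2,0)[OXX/XOX/O.O]-1* (2,1)[OXX/XOX/.OO]-1
p6 X@[OXX/XOX/O.O]: (2,1)[OXX/XOX/OXO]+1*
p7 O@[OXX/XOX/OXO] terminal -1; root [..X/X../..O] d6

O winning at [..X/X../..O]: False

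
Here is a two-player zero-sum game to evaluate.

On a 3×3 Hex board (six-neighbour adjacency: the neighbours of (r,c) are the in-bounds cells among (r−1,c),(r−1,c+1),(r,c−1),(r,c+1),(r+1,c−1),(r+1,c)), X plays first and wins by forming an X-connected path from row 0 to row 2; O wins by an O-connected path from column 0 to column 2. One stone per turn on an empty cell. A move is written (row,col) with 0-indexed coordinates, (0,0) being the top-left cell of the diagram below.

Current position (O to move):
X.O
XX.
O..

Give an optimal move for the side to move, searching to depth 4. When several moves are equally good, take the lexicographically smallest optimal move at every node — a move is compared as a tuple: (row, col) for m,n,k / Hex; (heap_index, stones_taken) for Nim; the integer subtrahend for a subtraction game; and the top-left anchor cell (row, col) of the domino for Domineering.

O's best at [X.O/XX./O..]: (2,1)

[X.O/XX./O..] O move#1: (0,1):-1/XOO/XX./O.., (1,2):-1/X.O/XXO/O.., (2,1):+1/X.O/XX./OO.*, (2,2):-1/X.O/XX./O.O
[X.O/XX./OO.] X move#2: (0,1):-1/XXO/XX./OO.*, (1,2):-1/X.O/XXX/OO., (2,2):-1/X.O/XX./OOX
[XXO/XX./OO.] O move#3: (1,2):+1/XXO/XXO/OO.*, (2,2):+1/XXO/XX./OOO
[XXO/XXO/OO.] end (terminal -1, X#4); searched X.O/XX./O.. to 4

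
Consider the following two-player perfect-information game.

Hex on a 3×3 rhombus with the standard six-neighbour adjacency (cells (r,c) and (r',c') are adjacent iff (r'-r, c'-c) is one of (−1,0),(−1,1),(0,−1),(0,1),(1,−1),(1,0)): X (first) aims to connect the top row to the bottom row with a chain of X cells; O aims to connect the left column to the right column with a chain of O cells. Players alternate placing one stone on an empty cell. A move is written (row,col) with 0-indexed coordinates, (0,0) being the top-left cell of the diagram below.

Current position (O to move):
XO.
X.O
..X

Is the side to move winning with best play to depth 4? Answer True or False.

O winning at [XO./X.O/..X]: True

ply 1, O at XO./X.O/..X | (0,2)=-1→XOO/X.O/..X; (1,1)=-1→XO./XOO/..X; (2,0)=+1→XO./X.O/O.X*; (2,1)=-1→XO./X.O/.OX
ply 2, X at XO./X.O/O.X | (0,2)=-1→XOX/X.O/O.X*; (1,1)=-1→XO./XXO/O.X; (2,1)=-1→XO./X.O/OXX
ply 3, O at XOX/X.O/O.X | (1,1)=+1→XOX/XOO/O.X*; (2,1)=+1→XOX/X.O/OOX
ply 4: XOX/XOO/O.X is terminal -1 (X); from XO./X.O/..X depth 4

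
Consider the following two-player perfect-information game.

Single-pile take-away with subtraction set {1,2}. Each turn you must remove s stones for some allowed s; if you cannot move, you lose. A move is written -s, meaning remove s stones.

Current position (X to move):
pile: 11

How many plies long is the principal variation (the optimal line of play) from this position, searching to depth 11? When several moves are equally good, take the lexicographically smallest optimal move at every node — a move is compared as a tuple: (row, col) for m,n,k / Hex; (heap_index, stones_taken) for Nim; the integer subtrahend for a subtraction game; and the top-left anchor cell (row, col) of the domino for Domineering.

PV length from [11]: 7 plies

[11] X move#1: -1:-1/10, -2:+1/9*
[9] O move#2: -1:-1/8*, -2:-1/7
[8] X move#3: -1:-1/7, -2:+1/6*
[6] O move#4: -1:-1/5*, -2:-1/4
[5] X move#5: -1:-1/4, -2:+1/3*
[3] O move#6: -1:-1/2*, -2:-1/1
[2] X move#7: -1:-1/1, -2:+1/0*
[0] end (terminal -1, O#8); searched 11 to 11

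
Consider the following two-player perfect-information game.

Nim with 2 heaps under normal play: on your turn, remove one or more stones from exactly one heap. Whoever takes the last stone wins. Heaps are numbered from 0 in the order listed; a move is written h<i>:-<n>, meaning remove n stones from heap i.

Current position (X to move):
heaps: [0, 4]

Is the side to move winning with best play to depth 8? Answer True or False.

X winning at [(0,4)]: True

p1 X@[(0,4)]: h1:-1[(0,3)]-1 h1:-2[(0,2)]-1 h1:-3[(0,1)]-1 h1:-4[(0,0)]+1*
p2 O@[(0,0)] terminal -1; root [(0,4)] d8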